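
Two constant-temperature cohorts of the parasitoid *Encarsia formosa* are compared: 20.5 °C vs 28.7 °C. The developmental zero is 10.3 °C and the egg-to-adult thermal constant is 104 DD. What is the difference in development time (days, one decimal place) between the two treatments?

4.5 days

At 20.5 °C: 104 / (20.5 − 10.3) = 104 / 10.2 = 10.196 d.
At 28.7 °C: 104 / (28.7 − 10.3) = 104 / 18.4 = 5.652 d.
Difference = |10.196 − 5.652| = 4.544 ≈ 4.5 days.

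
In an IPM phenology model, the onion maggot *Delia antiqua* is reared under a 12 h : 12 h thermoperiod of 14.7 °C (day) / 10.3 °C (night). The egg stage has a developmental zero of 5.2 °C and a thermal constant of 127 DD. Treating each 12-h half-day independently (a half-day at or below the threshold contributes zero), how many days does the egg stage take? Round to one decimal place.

17.4 days

Day half: max(0, 14.7 − 5.2) × 0.5 = 9.5 × 0.5 = 4.75 DD.
Night half: max(0, 10.3 − 5.2) × 0.5 = 5.1 × 0.5 = 2.55 DD.
Per 24 h: 7.30 DD/day.
Duration = 127 / 7.30 = 17.397 ≈ 17.4 days.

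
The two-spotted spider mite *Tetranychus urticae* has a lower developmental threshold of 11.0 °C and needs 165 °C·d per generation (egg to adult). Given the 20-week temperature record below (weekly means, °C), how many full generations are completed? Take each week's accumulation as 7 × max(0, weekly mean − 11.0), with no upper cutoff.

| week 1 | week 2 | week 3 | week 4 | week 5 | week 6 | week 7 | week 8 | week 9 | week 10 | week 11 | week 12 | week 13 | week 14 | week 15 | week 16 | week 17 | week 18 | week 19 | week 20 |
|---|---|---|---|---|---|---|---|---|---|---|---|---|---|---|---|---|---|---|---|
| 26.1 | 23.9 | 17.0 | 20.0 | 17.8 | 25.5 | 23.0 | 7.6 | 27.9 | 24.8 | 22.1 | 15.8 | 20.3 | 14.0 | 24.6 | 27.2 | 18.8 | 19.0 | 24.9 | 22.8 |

8 generations

Weekly DD (7 × max(0, T̄ − 11.0)): 105.7, 90.3, 42.0, 63.0, 47.6, 101.5, 84.0, 0.0, 118.3, 96.6, 77.7, 33.6, 65.1, 21.0, 95.2, 113.4, 54.6, 56.0, 97.3, 82.6.
Season total = 1445.5 DD.
Complete generations = ⌊1445.5 / 165⌋ = 8.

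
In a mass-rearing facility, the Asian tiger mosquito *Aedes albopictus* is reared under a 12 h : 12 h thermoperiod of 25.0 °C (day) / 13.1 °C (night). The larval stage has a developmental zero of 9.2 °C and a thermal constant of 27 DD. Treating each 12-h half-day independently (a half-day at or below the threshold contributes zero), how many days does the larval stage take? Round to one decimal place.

Day half: max(0, 25.0 − 9.2) × 0.5 = 15.8 × 0.5 = 7.90 DD.
Night half: max(0, 13.1 − 9.2) × 0.5 = 3.9 × 0.5 = 1.95 DD.
Per 24 h: 9.85 DD/day.
Duration = 27 / 9.85 = 2.741 ≈ 2.7 days.

2.7 days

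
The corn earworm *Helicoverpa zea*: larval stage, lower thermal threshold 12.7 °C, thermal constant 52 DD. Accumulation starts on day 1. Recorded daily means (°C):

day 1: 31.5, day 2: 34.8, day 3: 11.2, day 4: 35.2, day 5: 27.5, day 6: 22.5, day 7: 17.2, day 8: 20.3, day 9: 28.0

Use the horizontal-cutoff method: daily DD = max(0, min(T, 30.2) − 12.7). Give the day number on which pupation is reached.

Daily DD above 12.7 °C (capped at 17.5): 17.5, 17.5, 0.0, 17.5, 14.8, 9.8, 4.5, 7.6, 15.3.
Cumulative: 17.5, 35.0, 35.0, 52.5, 67.3, 77.1, 81.6, 89.2, 104.5.
The total first reaches 52 DD on day 4.

day 4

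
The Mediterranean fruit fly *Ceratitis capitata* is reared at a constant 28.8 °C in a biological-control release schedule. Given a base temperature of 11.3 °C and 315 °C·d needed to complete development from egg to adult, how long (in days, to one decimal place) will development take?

18.0 days

Daily accumulation = 28.8 − 11.3 = 17.5 DD/day.
Duration = 315 / 17.5 = 18.000 ≈ 18.0 days.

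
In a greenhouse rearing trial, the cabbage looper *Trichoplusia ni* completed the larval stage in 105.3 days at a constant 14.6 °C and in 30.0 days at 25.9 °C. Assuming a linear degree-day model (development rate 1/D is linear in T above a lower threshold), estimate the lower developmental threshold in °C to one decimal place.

Equal thermal constants: D₁(T₁ − T_b) = D₂(T₂ − T_b).
105.3·(14.6 − T_b) = 30.0·(25.9 − T_b)
T_b = (105.3·14.6 − 30.0·25.9) / (105.3 − 30.0) = 760.38 / 75.3 = 10.098 °C ≈ 10.1 °C.

10.1 °C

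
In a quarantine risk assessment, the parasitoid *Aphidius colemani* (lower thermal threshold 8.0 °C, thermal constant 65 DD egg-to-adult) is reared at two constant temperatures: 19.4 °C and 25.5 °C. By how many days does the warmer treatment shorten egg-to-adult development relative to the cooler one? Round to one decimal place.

At 19.4 °C: 65 / (19.4 − 8.0) = 65 / 11.4 = 5.702 d.
At 25.5 °C: 65 / (25.5 − 8.0) = 65 / 17.5 = 3.714 d.
Difference = |5.702 − 3.714| = 1.987 ≈ 2.0 days.

2.0 days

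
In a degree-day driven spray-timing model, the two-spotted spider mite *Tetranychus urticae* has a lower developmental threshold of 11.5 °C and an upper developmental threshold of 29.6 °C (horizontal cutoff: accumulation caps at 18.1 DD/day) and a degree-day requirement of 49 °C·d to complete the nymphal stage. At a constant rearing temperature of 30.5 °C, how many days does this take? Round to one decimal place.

Temperature 30.5 °C exceeds the upper threshold, so daily accumulation caps at 29.6 − 11.5 = 18.1 DD/day.
Duration = 49 / 18.1 = 2.707 ≈ 2.7 days.

2.7 days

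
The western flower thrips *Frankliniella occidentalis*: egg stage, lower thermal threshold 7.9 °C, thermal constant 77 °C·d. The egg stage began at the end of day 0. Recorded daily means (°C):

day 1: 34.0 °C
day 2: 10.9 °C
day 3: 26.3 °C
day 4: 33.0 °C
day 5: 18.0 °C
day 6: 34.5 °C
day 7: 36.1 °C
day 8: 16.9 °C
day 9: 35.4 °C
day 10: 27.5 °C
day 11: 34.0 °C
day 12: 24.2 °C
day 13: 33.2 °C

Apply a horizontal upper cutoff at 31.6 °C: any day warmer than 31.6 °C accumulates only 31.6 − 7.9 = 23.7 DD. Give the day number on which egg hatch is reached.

day 5

Daily DD above 7.9 °C (capped at 23.7): 23.7, 3.0, 18.4, 23.7, 10.1, 23.7, 23.7, 9.0, 23.7, 19.6, 23.7, 16.3, 23.7.
Cumulative: 23.7, 26.7, 45.1, 68.8, 78.9, 102.6, 126.3, 135.3, 159.0, 178.6, 202.3, 218.6, 242.3.
The total first reaches 77 DD on day 5.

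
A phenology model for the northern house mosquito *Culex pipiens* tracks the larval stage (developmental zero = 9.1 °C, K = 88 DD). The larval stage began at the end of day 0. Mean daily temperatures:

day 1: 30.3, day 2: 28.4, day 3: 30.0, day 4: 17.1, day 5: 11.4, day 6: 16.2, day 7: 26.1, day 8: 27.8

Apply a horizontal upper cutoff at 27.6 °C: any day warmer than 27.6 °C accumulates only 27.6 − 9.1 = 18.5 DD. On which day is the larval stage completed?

day 7

Daily DD above 9.1 °C (capped at 18.5): 18.5, 18.5, 18.5, 8.0, 2.3, 7.1, 17.0, 18.5.
Cumulative: 18.5, 37.0, 55.5, 63.5, 65.8, 72.9, 89.9, 108.4.
The total first reaches 88 DD on day 7.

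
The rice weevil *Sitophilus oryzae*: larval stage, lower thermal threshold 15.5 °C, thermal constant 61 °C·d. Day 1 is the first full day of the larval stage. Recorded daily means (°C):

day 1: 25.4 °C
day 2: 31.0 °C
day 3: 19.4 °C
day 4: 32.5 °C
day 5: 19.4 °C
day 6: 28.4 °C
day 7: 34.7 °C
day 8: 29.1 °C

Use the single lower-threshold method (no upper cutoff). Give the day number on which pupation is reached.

Daily DD above 15.5 °C: 9.9, 15.5, 3.9, 17.0, 3.9, 12.9, 19.2, 13.6.
Cumulative: 9.9, 25.4, 29.3, 46.3, 50.2, 63.1, 82.3, 95.9.
The total first reaches 61 DD on day 6.

day 6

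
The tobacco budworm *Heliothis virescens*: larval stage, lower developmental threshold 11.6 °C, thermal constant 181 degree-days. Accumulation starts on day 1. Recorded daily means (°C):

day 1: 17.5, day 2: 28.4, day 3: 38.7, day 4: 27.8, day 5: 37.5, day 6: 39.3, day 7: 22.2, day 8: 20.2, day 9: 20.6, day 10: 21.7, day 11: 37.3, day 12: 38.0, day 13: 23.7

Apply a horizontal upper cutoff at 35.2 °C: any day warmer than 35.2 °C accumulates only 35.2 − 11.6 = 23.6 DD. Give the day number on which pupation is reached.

Daily DD above 11.6 °C (capped at 23.6): 5.9, 16.8, 23.6, 16.2, 23.6, 23.6, 10.6, 8.6, 9.0, 10.1, 23.6, 23.6, 12.1.
Cumulative: 5.9, 22.7, 46.3, 62.5, 86.1, 109.7, 120.3, 128.9, 137.9, 148.0, 171.6, 195.2, 207.3.
The total first reaches 181 DD on day 12.

day 12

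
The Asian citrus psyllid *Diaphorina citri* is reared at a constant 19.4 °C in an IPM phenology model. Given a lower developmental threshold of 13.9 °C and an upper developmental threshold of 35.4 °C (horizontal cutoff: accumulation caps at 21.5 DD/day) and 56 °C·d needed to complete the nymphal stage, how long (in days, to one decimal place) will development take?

Daily accumulation = 19.4 − 13.9 = 5.5 DD/day.
Duration = 56 / 5.5 = 10.182 ≈ 10.2 days.

10.2 days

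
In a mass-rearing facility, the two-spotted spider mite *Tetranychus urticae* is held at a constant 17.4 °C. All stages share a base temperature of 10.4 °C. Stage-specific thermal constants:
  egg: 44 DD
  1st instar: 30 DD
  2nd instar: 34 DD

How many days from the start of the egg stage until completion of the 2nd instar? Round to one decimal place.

Daily accumulation at 17.4 °C = 17.4 − 10.4 = 7.0 DD/day.
Total K = 44 + 30 + 34 = 108 DD.
Total duration = 108 / 7.0 = 15.429 ≈ 15.4 days.

15.4 days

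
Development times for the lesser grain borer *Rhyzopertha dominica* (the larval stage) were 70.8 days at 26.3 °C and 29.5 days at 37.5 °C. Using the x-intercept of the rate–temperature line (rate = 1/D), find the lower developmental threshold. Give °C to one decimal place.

18.3 °C

Linear rate model ⇒ the product D·(T − T_b) is constant across temperatures.
70.8·(26.3 − T_b) = 29.5·(37.5 − T_b)
T_b = (70.8·26.3 − 29.5·37.5) / (70.8 − 29.5) = 755.79 / 41.3 = 18.300 °C ≈ 18.3 °C.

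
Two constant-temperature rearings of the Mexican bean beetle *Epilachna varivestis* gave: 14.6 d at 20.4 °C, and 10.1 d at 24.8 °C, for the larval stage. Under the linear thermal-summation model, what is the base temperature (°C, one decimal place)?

10.5 °C

Under the model K = D·(T − T_b), so D₁·(T₁ − T_b) = D₂·(T₂ − T_b).
14.6·(20.4 − T_b) = 10.1·(24.8 − T_b)
T_b = (14.6·20.4 − 10.1·24.8) / (14.6 − 10.1) = 47.36 / 4.5 = 10.524 °C ≈ 10.5 °C.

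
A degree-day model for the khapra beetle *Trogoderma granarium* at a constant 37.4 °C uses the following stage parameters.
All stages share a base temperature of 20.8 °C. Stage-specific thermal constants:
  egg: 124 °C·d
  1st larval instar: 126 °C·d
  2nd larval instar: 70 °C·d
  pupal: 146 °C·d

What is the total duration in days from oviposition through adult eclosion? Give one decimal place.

28.1 days

Daily accumulation at 37.4 °C = 37.4 − 20.8 = 16.6 DD/day.
Total K = 124 + 126 + 70 + 146 = 466 DD.
Total duration = 466 / 16.6 = 28.072 ≈ 28.1 days.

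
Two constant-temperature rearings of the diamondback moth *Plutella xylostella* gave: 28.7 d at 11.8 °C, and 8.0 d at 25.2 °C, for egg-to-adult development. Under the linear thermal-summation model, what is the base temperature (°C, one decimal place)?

6.6 °C

Linear rate model ⇒ the product D·(T − T_b) is constant across temperatures.
28.7·(11.8 − T_b) = 8.0·(25.2 − T_b)
T_b = (28.7·11.8 − 8.0·25.2) / (28.7 − 8.0) = 137.06 / 20.7 = 6.621 °C ≈ 6.6 °C.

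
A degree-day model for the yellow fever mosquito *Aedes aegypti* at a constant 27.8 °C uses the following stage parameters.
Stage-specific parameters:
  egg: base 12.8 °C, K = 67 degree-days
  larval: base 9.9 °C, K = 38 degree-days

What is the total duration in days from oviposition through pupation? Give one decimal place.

egg: 67 / (27.8 − 12.8) = 67 / 15.0 = 4.467 d.
larval: 38 / (27.8 − 9.9) = 38 / 17.9 = 2.123 d.
Sum = 6.590 ≈ 6.6 days.

6.6 days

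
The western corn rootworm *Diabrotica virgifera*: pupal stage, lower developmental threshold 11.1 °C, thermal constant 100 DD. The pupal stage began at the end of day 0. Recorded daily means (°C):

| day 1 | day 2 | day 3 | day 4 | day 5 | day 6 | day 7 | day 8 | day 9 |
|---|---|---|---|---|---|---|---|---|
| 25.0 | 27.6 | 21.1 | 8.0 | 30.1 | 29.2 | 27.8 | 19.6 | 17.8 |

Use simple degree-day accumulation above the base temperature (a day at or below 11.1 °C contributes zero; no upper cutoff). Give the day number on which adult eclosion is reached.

Daily DD above 11.1 °C: 13.9, 16.5, 10.0, 0.0, 19.0, 18.1, 16.7, 8.5, 6.7.
Cumulative: 13.9, 30.4, 40.4, 40.4, 59.4, 77.5, 94.2, 102.7, 109.4.
The total first reaches 100 DD on day 8.

day 8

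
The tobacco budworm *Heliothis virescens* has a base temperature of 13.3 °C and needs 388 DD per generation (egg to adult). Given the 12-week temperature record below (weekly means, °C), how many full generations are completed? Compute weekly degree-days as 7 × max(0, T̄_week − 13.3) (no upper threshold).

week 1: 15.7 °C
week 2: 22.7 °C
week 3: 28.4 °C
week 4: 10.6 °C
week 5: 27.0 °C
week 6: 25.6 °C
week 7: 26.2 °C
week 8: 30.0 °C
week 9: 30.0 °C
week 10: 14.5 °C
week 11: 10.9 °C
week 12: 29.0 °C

2 generations

Weekly DD (7 × max(0, T̄ − 13.3)): 16.8, 65.8, 105.7, 0.0, 95.9, 86.1, 90.3, 116.9, 116.9, 8.4, 0.0, 109.9.
Season total = 812.7 DD.
Complete generations = ⌊812.7 / 388⌋ = 2.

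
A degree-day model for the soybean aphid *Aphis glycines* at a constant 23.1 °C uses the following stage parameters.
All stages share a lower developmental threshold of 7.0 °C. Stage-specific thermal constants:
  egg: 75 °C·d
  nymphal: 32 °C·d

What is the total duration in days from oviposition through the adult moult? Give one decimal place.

6.6 days

Daily accumulation at 23.1 °C = 23.1 − 7.0 = 16.1 DD/day.
Total K = 75 + 32 = 107 DD.
Total duration = 107 / 16.1 = 6.646 ≈ 6.6 days.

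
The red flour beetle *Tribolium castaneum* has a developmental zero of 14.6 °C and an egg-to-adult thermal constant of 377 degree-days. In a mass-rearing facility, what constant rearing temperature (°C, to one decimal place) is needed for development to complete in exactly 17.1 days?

Required daily accumulation = 377 / 17.1 = 22.047 DD/day.
T = T_base + 22.047 = 14.6 + 22.047 = 36.647 ≈ 36.6 °C.

36.6 °C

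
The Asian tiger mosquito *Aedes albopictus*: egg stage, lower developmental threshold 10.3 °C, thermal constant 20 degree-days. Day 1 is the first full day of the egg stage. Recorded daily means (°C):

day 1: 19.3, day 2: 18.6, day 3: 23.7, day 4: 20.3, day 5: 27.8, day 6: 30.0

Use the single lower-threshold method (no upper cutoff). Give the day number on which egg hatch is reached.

day 3

Daily DD above 10.3 °C: 9.0, 8.3, 13.4, 10.0, 17.5, 19.7.
Cumulative: 9.0, 17.3, 30.7, 40.7, 58.2, 77.9.
The total first reaches 20 DD on day 3.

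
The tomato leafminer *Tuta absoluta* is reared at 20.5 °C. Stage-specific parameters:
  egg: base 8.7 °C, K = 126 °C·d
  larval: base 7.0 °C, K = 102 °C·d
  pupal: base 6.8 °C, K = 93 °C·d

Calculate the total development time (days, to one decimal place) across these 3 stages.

egg: 126 / (20.5 − 8.7) = 126 / 11.8 = 10.678 d.
larval: 102 / (20.5 − 7.0) = 102 / 13.5 = 7.556 d.
pupal: 93 / (20.5 − 6.8) = 93 / 13.7 = 6.788 d.
Sum = 25.022 ≈ 25.0 days.

25.0 days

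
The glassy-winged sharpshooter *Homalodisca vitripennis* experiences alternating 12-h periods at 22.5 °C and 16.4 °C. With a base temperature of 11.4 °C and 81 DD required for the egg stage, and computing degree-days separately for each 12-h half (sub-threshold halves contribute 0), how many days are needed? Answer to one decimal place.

Day half: max(0, 22.5 − 11.4) × 0.5 = 11.1 × 0.5 = 5.55 DD.
Night half: max(0, 16.4 − 11.4) × 0.5 = 5.0 × 0.5 = 2.50 DD.
Per 24 h: 8.05 DD/day.
Duration = 81 / 8.05 = 10.062 ≈ 10.1 days.

10.1 days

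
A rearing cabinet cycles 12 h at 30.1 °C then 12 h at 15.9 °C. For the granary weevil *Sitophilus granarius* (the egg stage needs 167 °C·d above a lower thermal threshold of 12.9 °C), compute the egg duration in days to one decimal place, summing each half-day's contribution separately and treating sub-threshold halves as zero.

16.5 days

Day half: max(0, 30.1 − 12.9) × 0.5 = 17.2 × 0.5 = 8.60 DD.
Night half: max(0, 15.9 − 12.9) × 0.5 = 3.0 × 0.5 = 1.50 DD.
Per 24 h: 10.10 DD/day.
Duration = 167 / 10.10 = 16.535 ≈ 16.5 days.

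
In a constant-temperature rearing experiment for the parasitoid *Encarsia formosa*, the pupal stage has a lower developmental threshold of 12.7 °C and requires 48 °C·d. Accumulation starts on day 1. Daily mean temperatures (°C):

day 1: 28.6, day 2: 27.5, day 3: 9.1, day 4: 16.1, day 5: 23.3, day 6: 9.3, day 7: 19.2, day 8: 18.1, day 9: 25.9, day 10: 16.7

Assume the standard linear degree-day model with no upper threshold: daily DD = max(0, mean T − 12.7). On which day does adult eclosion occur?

day 7

Daily DD above 12.7 °C: 15.9, 14.8, 0.0, 3.4, 10.6, 0.0, 6.5, 5.4, 13.2, 4.0.
Cumulative: 15.9, 30.7, 30.7, 34.1, 44.7, 44.7, 51.2, 56.6, 69.8, 73.8.
The total first reaches 48 DD on day 7.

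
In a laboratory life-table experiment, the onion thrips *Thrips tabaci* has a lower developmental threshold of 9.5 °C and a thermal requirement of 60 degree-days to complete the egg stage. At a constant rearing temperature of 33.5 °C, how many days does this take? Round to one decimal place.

2.5 days

Daily accumulation = 33.5 − 9.5 = 24.0 DD/day.
Duration = 60 / 24.0 = 2.500 ≈ 2.5 days.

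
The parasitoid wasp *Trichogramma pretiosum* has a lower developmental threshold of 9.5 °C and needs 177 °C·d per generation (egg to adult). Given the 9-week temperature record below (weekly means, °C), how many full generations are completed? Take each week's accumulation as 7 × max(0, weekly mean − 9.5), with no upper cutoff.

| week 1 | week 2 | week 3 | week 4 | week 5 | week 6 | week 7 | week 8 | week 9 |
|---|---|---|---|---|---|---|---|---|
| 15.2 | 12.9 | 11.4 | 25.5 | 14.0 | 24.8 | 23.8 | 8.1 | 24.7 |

3 generations

Weekly DD (7 × max(0, T̄ − 9.5)): 39.9, 23.8, 13.3, 112.0, 31.5, 107.1, 100.1, 0.0, 106.4.
Season total = 534.1 DD.
Complete generations = ⌊534.1 / 177⌋ = 3.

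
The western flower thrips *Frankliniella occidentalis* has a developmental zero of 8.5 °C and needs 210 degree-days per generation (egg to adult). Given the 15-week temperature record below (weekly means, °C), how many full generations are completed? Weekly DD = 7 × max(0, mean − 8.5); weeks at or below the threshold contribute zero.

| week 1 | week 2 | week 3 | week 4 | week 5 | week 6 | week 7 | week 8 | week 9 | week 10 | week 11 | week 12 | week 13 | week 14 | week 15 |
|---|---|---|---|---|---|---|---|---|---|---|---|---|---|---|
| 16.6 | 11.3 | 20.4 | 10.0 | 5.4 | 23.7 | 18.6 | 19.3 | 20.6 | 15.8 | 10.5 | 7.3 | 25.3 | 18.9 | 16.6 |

Weekly DD (7 × max(0, T̄ − 8.5)): 56.7, 19.6, 83.3, 10.5, 0.0, 106.4, 70.7, 75.6, 84.7, 51.1, 14.0, 0.0, 117.6, 72.8, 56.7.
Season total = 819.7 DD.
Complete generations = ⌊819.7 / 210⌋ = 3.

3 generations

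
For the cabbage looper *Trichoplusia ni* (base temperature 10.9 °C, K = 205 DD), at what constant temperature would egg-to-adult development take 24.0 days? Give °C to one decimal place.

19.4 °C

Required daily accumulation = 205 / 24.0 = 8.542 DD/day.
T = T_base + 8.542 = 10.9 + 8.542 = 19.442 ≈ 19.4 °C.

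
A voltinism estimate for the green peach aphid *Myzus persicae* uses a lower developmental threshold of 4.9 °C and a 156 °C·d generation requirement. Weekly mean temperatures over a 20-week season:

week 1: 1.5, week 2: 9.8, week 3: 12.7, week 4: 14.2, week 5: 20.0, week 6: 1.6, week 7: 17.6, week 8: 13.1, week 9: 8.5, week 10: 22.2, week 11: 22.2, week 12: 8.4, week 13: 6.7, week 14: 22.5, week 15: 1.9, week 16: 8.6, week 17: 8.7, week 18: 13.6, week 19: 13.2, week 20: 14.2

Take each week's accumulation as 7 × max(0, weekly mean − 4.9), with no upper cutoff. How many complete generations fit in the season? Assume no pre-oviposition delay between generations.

6 generations

Weekly DD (7 × max(0, T̄ − 4.9)): 0.0, 34.3, 54.6, 65.1, 105.7, 0.0, 88.9, 57.4, 25.2, 121.1, 121.1, 24.5, 12.6, 123.2, 0.0, 25.9, 26.6, 60.9, 58.1, 65.1.
Season total = 1070.3 DD.
Complete generations = ⌊1070.3 / 156⌋ = 6.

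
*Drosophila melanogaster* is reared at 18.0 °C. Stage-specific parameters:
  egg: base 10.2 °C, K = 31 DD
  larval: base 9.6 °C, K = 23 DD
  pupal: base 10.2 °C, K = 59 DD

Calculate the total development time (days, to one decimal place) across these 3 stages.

egg: 31 / (18.0 − 10.2) = 31 / 7.8 = 3.974 d.
larval: 23 / (18.0 − 9.6) = 23 / 8.4 = 2.738 d.
pupal: 59 / (18.0 − 10.2) = 59 / 7.8 = 7.564 d.
Sum = 14.277 ≈ 14.3 days.

14.3 days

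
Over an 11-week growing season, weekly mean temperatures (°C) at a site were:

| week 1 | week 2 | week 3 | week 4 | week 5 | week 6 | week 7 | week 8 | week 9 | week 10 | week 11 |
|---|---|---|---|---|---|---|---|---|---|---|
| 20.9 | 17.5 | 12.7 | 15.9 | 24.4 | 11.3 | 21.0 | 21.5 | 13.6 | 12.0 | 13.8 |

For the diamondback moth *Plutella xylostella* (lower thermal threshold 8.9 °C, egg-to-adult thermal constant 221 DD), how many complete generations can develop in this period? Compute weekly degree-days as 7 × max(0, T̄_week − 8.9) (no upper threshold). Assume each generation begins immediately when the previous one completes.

2 generations

Weekly DD (7 × max(0, T̄ − 8.9)): 84.0, 60.2, 26.6, 49.0, 108.5, 16.8, 84.7, 88.2, 32.9, 21.7, 34.3.
Season total = 606.9 DD.
Complete generations = ⌊606.9 / 221⌋ = 2.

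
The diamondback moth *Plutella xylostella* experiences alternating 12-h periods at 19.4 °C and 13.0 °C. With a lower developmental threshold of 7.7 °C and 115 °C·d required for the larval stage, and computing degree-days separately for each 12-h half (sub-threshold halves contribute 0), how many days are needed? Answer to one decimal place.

13.5 days

Day half: max(0, 19.4 − 7.7) × 0.5 = 11.7 × 0.5 = 5.85 DD.
Night half: max(0, 13.0 − 7.7) × 0.5 = 5.3 × 0.5 = 2.65 DD.
Per 24 h: 8.50 DD/day.
Duration = 115 / 8.50 = 13.529 ≈ 13.5 days.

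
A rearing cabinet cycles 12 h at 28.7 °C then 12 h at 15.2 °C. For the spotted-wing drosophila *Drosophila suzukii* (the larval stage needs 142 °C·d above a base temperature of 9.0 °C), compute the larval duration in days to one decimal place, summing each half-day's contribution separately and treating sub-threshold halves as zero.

Day half: max(0, 28.7 − 9.0) × 0.5 = 19.7 × 0.5 = 9.85 DD.
Night half: max(0, 15.2 − 9.0) × 0.5 = 6.2 × 0.5 = 3.10 DD.
Per 24 h: 12.95 DD/day.
Duration = 142 / 12.95 = 10.965 ≈ 11.0 days.

11.0 days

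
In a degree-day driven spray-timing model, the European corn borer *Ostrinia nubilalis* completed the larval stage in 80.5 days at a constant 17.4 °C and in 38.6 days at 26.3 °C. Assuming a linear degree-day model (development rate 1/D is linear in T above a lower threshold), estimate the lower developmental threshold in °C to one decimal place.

Under the model K = D·(T − T_b), so D₁·(T₁ − T_b) = D₂·(T₂ − T_b).
80.5·(17.4 − T_b) = 38.6·(26.3 − T_b)
T_b = (80.5·17.4 − 38.6·26.3) / (80.5 − 38.6) = 385.52 / 41.9 = 9.201 °C ≈ 9.2 °C.

9.2 °C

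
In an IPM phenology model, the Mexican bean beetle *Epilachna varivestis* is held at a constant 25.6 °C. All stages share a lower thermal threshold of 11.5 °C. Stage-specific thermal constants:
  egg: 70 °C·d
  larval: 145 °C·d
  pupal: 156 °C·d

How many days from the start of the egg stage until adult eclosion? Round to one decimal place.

26.3 days

Daily accumulation at 25.6 °C = 25.6 − 11.5 = 14.1 DD/day.
Total K = 70 + 145 + 156 = 371 DD.
Total duration = 371 / 14.1 = 26.312 ≈ 26.3 days.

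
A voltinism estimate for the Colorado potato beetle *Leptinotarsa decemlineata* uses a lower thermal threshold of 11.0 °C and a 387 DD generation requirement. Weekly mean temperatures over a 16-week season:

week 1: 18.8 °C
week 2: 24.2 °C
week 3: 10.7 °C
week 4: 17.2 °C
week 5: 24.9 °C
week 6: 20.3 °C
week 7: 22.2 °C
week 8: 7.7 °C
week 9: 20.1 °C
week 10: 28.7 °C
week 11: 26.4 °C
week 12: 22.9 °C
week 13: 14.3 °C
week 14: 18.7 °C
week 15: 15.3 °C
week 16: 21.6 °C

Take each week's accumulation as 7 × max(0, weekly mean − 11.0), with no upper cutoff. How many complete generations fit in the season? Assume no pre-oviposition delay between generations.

Weekly DD (7 × max(0, T̄ − 11.0)): 54.6, 92.4, 0.0, 43.4, 97.3, 65.1, 78.4, 0.0, 63.7, 123.9, 107.8, 83.3, 23.1, 53.9, 30.1, 74.2.
Season total = 991.2 DD.
Complete generations = ⌊991.2 / 387⌋ = 2.

2 generations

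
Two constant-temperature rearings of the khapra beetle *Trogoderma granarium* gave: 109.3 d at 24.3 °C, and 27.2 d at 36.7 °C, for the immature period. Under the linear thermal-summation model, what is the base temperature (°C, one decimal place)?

20.2 °C

Equal thermal constants: D₁(T₁ − T_b) = D₂(T₂ − T_b).
109.3·(24.3 − T_b) = 27.2·(36.7 − T_b)
T_b = (109.3·24.3 − 27.2·36.7) / (109.3 − 27.2) = 1657.75 / 82.1 = 20.192 °C ≈ 20.2 °C.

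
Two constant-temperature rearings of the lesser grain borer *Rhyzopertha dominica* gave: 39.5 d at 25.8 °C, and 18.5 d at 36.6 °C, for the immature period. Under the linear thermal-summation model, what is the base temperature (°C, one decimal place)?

Under the model K = D·(T − T_b), so D₁·(T₁ − T_b) = D₂·(T₂ − T_b).
39.5·(25.8 − T_b) = 18.5·(36.6 − T_b)
T_b = (39.5·25.8 − 18.5·36.6) / (39.5 − 18.5) = 342.00 / 21.0 = 16.286 °C ≈ 16.3 °C.

16.3 °C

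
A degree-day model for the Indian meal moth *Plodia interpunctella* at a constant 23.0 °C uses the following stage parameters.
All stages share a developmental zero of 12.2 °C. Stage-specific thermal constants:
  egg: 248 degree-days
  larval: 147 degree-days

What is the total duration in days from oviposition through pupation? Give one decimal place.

Daily accumulation at 23.0 °C = 23.0 − 12.2 = 10.8 DD/day.
Total K = 248 + 147 = 395 DD.
Total duration = 395 / 10.8 = 36.574 ≈ 36.6 days.

36.6 days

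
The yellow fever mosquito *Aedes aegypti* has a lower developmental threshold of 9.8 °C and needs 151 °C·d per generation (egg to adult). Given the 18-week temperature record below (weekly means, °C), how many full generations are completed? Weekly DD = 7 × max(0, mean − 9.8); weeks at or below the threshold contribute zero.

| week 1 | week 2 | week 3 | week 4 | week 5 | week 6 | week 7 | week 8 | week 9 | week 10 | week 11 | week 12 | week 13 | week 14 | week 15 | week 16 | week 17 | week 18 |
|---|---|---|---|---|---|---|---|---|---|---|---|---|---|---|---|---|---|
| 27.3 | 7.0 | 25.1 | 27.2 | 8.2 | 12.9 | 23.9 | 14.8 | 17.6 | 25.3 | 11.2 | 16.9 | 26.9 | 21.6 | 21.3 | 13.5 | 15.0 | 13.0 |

7 generations

Weekly DD (7 × max(0, T̄ − 9.8)): 122.5, 0.0, 107.1, 121.8, 0.0, 21.7, 98.7, 35.0, 54.6, 108.5, 9.8, 49.7, 119.7, 82.6, 80.5, 25.9, 36.4, 22.4.
Season total = 1096.9 DD.
Complete generations = ⌊1096.9 / 151⌋ = 7.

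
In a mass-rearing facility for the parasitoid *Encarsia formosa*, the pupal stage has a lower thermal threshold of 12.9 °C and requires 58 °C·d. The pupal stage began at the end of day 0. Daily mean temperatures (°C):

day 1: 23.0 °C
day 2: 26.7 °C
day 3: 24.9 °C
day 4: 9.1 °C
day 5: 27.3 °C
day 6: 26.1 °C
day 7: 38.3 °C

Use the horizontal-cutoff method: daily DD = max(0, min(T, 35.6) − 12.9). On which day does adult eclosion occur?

Daily DD above 12.9 °C (capped at 22.7): 10.1, 13.8, 12.0, 0.0, 14.4, 13.2, 22.7.
Cumulative: 10.1, 23.9, 35.9, 35.9, 50.3, 63.5, 86.2.
The total first reaches 58 DD on day 6.

day 6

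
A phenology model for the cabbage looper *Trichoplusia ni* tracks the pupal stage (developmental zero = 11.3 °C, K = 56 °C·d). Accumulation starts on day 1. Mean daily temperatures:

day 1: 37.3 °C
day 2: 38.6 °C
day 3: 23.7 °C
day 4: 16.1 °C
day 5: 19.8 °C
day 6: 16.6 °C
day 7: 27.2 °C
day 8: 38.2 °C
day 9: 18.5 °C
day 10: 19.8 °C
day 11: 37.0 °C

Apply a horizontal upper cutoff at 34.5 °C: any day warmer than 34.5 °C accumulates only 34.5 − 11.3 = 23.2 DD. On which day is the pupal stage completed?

day 3

Daily DD above 11.3 °C (capped at 23.2): 23.2, 23.2, 12.4, 4.8, 8.5, 5.3, 15.9, 23.2, 7.2, 8.5, 23.2.
Cumulative: 23.2, 46.4, 58.8, 63.6, 72.1, 77.4, 93.3, 116.5, 123.7, 132.2, 155.4.
The total first reaches 56 DD on day 3.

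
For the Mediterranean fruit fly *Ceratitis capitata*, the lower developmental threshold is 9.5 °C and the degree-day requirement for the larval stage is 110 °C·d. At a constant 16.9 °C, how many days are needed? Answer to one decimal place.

Daily accumulation = 16.9 − 9.5 = 7.4 DD/day.
Duration = 110 / 7.4 = 14.865 ≈ 14.9 days.

14.9 days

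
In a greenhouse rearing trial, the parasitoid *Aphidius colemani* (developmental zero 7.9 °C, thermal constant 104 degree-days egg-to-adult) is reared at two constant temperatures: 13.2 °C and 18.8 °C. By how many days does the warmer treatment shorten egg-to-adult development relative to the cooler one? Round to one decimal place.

10.1 days

At 13.2 °C: 104 / (13.2 − 7.9) = 104 / 5.3 = 19.623 d.
At 18.8 °C: 104 / (18.8 − 7.9) = 104 / 10.9 = 9.541 d.
Difference = |19.623 − 9.541| = 10.081 ≈ 10.1 days.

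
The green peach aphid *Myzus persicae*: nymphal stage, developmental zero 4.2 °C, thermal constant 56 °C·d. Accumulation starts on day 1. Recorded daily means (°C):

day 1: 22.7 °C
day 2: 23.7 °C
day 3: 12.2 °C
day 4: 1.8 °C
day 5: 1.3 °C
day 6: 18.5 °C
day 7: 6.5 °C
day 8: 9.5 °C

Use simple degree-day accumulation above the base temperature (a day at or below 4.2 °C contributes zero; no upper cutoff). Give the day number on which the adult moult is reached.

Daily DD above 4.2 °C: 18.5, 19.5, 8.0, 0.0, 0.0, 14.3, 2.3, 5.3.
Cumulative: 18.5, 38.0, 46.0, 46.0, 46.0, 60.3, 62.6, 67.9.
The total first reaches 56 DD on day 6.

day 6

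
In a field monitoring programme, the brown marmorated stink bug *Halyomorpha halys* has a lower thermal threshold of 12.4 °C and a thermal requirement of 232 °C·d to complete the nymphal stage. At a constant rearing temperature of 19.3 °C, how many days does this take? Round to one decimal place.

33.6 days

Daily accumulation = 19.3 − 12.4 = 6.9 DD/day.
Duration = 232 / 6.9 = 33.623 ≈ 33.6 days.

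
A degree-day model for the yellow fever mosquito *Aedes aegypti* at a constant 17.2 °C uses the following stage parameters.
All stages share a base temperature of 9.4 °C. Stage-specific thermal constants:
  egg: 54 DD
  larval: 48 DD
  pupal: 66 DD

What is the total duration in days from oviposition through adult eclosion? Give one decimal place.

Daily accumulation at 17.2 °C = 17.2 − 9.4 = 7.8 DD/day.
Total K = 54 + 48 + 66 = 168 DD.
Total duration = 168 / 7.8 = 21.538 ≈ 21.5 days.

21.5 days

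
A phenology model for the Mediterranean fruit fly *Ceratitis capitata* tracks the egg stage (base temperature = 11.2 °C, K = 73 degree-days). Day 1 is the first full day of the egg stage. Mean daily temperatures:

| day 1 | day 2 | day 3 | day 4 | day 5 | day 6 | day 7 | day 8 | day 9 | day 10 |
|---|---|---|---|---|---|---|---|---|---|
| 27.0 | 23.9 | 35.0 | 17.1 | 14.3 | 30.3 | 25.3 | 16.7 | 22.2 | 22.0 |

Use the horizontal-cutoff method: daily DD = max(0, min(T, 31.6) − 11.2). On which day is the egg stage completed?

day 6

Daily DD above 11.2 °C (capped at 20.4): 15.8, 12.7, 20.4, 5.9, 3.1, 19.1, 14.1, 5.5, 11.0, 10.8.
Cumulative: 15.8, 28.5, 48.9, 54.8, 57.9, 77.0, 91.1, 96.6, 107.6, 118.4.
The total first reaches 73 DD on day 6.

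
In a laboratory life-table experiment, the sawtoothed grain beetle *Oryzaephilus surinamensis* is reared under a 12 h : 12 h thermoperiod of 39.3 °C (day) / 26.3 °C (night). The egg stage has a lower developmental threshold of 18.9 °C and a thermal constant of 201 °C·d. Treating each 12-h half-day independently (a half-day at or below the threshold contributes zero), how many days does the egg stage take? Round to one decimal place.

14.5 days

Day half: max(0, 39.3 − 18.9) × 0.5 = 20.4 × 0.5 = 10.20 DD.
Night half: max(0, 26.3 − 18.9) × 0.5 = 7.4 × 0.5 = 3.70 DD.
Per 24 h: 13.90 DD/day.
Duration = 201 / 13.90 = 14.460 ≈ 14.5 days.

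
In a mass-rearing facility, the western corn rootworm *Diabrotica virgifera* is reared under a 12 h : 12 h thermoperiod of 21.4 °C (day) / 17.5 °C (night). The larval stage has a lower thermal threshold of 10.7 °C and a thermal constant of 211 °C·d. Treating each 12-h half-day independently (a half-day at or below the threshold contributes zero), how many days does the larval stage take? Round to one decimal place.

Day half: max(0, 21.4 − 10.7) × 0.5 = 10.7 × 0.5 = 5.35 DD.
Night half: max(0, 17.5 − 10.7) × 0.5 = 6.8 × 0.5 = 3.40 DD.
Per 24 h: 8.75 DD/day.
Duration = 211 / 8.75 = 24.114 ≈ 24.1 days.

24.1 days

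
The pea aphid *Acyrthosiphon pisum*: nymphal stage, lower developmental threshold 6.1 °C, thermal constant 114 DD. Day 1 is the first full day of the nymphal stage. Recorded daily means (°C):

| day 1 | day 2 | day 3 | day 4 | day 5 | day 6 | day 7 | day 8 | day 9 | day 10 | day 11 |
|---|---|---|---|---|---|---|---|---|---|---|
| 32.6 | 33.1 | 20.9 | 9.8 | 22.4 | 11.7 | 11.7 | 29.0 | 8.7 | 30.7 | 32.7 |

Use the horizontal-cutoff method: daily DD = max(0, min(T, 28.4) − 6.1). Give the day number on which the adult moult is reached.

Daily DD above 6.1 °C (capped at 22.3): 22.3, 22.3, 14.8, 3.7, 16.3, 5.6, 5.6, 22.3, 2.6, 22.3, 22.3.
Cumulative: 22.3, 44.6, 59.4, 63.1, 79.4, 85.0, 90.6, 112.9, 115.5, 137.8, 160.1.
The total first reaches 114 DD on day 9.

day 9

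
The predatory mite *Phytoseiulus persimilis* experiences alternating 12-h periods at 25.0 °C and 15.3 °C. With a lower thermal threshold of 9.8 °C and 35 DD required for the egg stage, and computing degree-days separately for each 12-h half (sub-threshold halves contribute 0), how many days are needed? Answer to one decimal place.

Day half: max(0, 25.0 − 9.8) × 0.5 = 15.2 × 0.5 = 7.60 DD.
Night half: max(0, 15.3 − 9.8) × 0.5 = 5.5 × 0.5 = 2.75 DD.
Per 24 h: 10.35 DD/day.
Duration = 35 / 10.35 = 3.382 ≈ 3.4 days.

3.4 days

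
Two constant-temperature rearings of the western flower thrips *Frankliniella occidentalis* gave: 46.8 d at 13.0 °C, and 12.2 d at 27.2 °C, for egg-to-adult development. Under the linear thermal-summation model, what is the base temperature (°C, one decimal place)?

8.0 °C

Linear rate model ⇒ the product D·(T − T_b) is constant across temperatures.
46.8·(13.0 − T_b) = 12.2·(27.2 − T_b)
T_b = (46.8·13.0 − 12.2·27.2) / (46.8 − 12.2) = 276.56 / 34.6 = 7.993 °C ≈ 8.0 °C.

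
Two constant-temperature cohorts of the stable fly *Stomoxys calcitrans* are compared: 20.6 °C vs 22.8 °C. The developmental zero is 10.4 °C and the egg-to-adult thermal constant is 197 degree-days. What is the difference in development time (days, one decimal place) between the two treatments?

At 20.6 °C: 197 / (20.6 − 10.4) = 197 / 10.2 = 19.314 d.
At 22.8 °C: 197 / (22.8 − 10.4) = 197 / 12.4 = 15.887 d.
Difference = |19.314 − 15.887| = 3.427 ≈ 3.4 days.

3.4 days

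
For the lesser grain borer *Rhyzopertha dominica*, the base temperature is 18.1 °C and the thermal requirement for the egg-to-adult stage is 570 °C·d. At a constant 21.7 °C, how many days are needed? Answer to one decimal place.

158.3 days

Daily accumulation = 21.7 − 18.1 = 3.6 DD/day.
Duration = 570 / 3.6 = 158.333 ≈ 158.3 days.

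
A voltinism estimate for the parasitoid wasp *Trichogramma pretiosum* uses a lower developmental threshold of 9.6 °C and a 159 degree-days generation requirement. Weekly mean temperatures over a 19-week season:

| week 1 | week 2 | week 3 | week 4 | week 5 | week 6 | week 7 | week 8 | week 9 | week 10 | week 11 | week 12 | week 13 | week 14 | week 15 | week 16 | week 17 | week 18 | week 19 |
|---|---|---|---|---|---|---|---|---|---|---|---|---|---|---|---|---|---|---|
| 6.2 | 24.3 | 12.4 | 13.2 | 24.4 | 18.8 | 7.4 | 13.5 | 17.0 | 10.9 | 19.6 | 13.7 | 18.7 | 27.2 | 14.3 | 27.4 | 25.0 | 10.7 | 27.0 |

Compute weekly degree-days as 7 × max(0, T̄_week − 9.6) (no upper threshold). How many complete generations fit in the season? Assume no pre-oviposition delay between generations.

Weekly DD (7 × max(0, T̄ − 9.6)): 0.0, 102.9, 19.6, 25.2, 103.6, 64.4, 0.0, 27.3, 51.8, 9.1, 70.0, 28.7, 63.7, 123.2, 32.9, 124.6, 107.8, 7.7, 121.8.
Season total = 1084.3 DD.
Complete generations = ⌊1084.3 / 159⌋ = 6.

6 generations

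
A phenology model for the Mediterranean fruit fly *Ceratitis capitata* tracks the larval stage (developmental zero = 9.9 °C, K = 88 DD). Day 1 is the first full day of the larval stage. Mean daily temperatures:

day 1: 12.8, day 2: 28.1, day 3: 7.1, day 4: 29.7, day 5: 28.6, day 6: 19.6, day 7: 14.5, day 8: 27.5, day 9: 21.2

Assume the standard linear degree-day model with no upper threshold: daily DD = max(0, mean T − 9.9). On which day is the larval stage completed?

Daily DD above 9.9 °C: 2.9, 18.2, 0.0, 19.8, 18.7, 9.7, 4.6, 17.6, 11.3.
Cumulative: 2.9, 21.1, 21.1, 40.9, 59.6, 69.3, 73.9, 91.5, 102.8.
The total first reaches 88 DD on day 8.

day 8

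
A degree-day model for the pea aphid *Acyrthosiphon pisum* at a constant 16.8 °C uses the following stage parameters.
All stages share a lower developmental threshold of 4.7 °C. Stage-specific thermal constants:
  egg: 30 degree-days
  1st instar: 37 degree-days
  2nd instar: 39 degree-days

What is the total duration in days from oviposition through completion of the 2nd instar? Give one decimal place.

8.8 days

Daily accumulation at 16.8 °C = 16.8 − 4.7 = 12.1 DD/day.
Total K = 30 + 37 + 39 = 106 DD.
Total duration = 106 / 12.1 = 8.760 ≈ 8.8 days.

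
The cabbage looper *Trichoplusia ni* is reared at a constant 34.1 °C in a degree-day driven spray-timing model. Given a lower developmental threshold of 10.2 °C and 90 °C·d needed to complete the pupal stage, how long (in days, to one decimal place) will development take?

3.8 days

Daily accumulation = 34.1 − 10.2 = 23.9 DD/day.
Duration = 90 / 23.9 = 3.766 ≈ 3.8 days.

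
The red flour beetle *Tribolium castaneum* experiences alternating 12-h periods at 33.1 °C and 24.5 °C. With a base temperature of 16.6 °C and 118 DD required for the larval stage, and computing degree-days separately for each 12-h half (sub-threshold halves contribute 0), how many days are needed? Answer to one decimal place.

9.7 days

Day half: max(0, 33.1 − 16.6) × 0.5 = 16.5 × 0.5 = 8.25 DD.
Night half: max(0, 24.5 − 16.6) × 0.5 = 7.9 × 0.5 = 3.95 DD.
Per 24 h: 12.20 DD/day.
Duration = 118 / 12.20 = 9.672 ≈ 9.7 days.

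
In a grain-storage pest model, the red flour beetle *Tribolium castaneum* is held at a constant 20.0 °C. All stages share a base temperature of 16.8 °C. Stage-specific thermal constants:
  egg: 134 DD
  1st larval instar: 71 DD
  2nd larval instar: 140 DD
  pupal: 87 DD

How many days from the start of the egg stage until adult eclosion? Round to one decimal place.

135.0 days

Daily accumulation at 20.0 °C = 20.0 − 16.8 = 3.2 DD/day.
Total K = 134 + 71 + 140 + 87 = 432 DD.
Total duration = 432 / 3.2 = 135.000 ≈ 135.0 days.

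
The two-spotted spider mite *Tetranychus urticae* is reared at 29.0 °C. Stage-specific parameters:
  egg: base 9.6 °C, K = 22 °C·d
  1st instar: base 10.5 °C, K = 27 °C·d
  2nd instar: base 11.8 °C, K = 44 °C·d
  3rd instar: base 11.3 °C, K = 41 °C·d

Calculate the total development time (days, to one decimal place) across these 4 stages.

egg: 22 / (29.0 − 9.6) = 22 / 19.4 = 1.134 d.
1st instar: 27 / (29.0 − 10.5) = 27 / 18.5 = 1.459 d.
2nd instar: 44 / (29.0 − 11.8) = 44 / 17.2 = 2.558 d.
3rd instar: 41 / (29.0 − 11.3) = 41 / 17.7 = 2.316 d.
Sum = 7.468 ≈ 7.5 days.

7.5 days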